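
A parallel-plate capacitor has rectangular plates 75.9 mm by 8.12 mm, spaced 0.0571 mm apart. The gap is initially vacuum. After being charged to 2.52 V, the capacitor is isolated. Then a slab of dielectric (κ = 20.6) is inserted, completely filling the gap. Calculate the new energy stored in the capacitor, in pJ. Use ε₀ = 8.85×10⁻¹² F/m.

U ≈ 14.7 pJ

A = 75.9 × 8.12 mm² = 6.16×10⁻⁴ m².
Initially C₁ = ε₀A/d = 8.85×10⁻¹² × 6.16×10⁻⁴ / 5.71×10⁻⁵ = 9.55×10⁻¹¹ F.
U₁ = 3.03×10⁻¹⁰ J.
Isolated ⇒ Q is held fixed. C₂ = 20.6 C₁ and U = Q²/(2C), so U₂/U₁ = C₁/C₂ = 0.0485.
U₂ = 0.0485 × 3.03×10⁻¹⁰ = 1.47×10⁻¹¹ J.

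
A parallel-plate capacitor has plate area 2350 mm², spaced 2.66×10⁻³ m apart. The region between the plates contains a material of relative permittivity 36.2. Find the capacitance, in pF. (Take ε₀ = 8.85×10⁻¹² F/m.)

C ≈ 283 pF

A = 2350 mm² = 2.35×10⁻³ m².
C = κε₀A/d = 36.2 × 8.85×10⁻¹² × 2.35×10⁻³ / 2.66×10⁻³ = 2.83×10⁻¹⁰ F.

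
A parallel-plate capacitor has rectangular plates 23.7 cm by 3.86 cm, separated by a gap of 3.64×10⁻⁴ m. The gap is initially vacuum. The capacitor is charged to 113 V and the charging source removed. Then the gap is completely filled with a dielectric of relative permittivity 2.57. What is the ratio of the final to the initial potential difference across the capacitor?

V₂/V₁ ≈ 0.389

Isolated ⇒ Q is held fixed.
C₂ = 2.57 C₁ and V = Q/C, so V₂/V₁ = C₁/C₂ = 0.389.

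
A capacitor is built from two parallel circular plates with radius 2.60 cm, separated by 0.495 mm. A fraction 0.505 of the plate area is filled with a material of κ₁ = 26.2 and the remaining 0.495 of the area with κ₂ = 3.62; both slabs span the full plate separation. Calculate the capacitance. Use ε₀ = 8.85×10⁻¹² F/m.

A = π(2.60 cm)² = 2.12×10⁻³ m².
Side-by-side slabs ⇒ two capacitors in parallel, each spanning the full gap.
C₁ = κ₁ε₀A₁/d = 26.2 × 8.85×10⁻¹² × 1.07×10⁻³ / 4.95×10⁻⁴ = 5.02×10⁻¹⁰ F.
C₂ = κ₂ε₀A₂/d = 3.62 × 8.85×10⁻¹² × 1.05×10⁻³ / 4.95×10⁻⁴ = 6.80×10⁻¹¹ F.
C = C₁ + C₂ = 5.70×10⁻¹⁰ F.

C ≈ 0.570 nF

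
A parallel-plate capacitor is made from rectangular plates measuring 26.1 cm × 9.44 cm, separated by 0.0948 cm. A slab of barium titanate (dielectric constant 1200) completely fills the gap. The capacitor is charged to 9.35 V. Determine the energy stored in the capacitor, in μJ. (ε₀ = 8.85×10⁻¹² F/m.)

A = 26.1 × 9.44 cm² = 2.46×10⁻² m².
C = κε₀A/d = 1200 × 8.85×10⁻¹² × 2.46×10⁻² / 9.48×10⁻⁴ = 2.76×10⁻⁷ F.
U = ½CV² = ½ × 2.76×10⁻⁷ × (9.35)² = 1.21×10⁻⁵ J.

U ≈ 12.1 μJ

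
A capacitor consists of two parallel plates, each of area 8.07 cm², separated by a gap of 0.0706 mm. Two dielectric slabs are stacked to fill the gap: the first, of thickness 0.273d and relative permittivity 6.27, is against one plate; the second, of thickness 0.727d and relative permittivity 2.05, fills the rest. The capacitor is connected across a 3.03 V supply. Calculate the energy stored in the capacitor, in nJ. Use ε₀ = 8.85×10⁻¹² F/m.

1.17 nJ

A = 8.07 cm² = 8.07×10⁻⁴ m².
Stacked slabs ⇒ two capacitors in series, each with the full plate area.
C₁ = κ₁ε₀A/d₁ = 6.27 × 8.85×10⁻¹² × 8.07×10⁻⁴ / 1.93×10⁻⁵ = 2.32×10⁻⁹ F.
C₂ = κ₂ε₀A/d₂ = 2.05 × 8.85×10⁻¹² × 8.07×10⁻⁴ / 5.13×10⁻⁵ = 2.85×10⁻¹⁰ F.
C = (1/C₁ + 1/C₂)⁻¹ = 2.54×10⁻¹⁰ F.
U = ½CV² = ½ × 2.54×10⁻¹⁰ × (3.03)² = 1.17×10⁻⁹ J.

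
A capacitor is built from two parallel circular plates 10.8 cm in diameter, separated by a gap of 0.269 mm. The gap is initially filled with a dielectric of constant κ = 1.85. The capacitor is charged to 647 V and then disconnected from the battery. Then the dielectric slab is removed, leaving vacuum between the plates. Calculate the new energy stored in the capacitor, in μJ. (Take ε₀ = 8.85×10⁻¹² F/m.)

U ≈ 216 μJ

A = π(10.8/2 cm)² = 9.16×10⁻³ m².
Initially C₁ = κε₀A/d = 1.85 × 8.85×10⁻¹² × 9.16×10⁻³ / 2.69×10⁻⁴ = 5.58×10⁻¹⁰ F.
U₁ = 1.17×10⁻⁴ J.
Isolated ⇒ Q is held fixed. C₂ = 0.541 C₁ and U = Q²/(2C), so U₂/U₁ = C₁/C₂ = 1.85.
U₂ = 1.85 × 1.17×10⁻⁴ = 2.16×10⁻⁴ J.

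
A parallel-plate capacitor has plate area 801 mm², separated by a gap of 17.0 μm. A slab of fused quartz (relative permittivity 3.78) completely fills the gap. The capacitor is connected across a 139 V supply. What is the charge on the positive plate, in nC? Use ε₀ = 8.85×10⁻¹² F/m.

Q ≈ 219 nC

A = 801 mm² = 8.01×10⁻⁴ m².
C = κε₀A/d = 3.78 × 8.85×10⁻¹² × 8.01×10⁻⁴ / 1.70×10⁻⁵ = 1.58×10⁻⁹ F.
Q = CV = 1.58×10⁻⁹ × 139 = 2.19×10⁻⁷ C.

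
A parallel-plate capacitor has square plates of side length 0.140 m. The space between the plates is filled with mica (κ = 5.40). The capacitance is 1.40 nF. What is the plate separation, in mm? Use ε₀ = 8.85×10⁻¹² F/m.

A = (0.140 m)² = 1.96×10⁻² m².
d = κε₀A/C = 5.40 × 8.85×10⁻¹² × 1.96×10⁻² / 1.40×10⁻⁹ = 6.69×10⁻⁴ m.

0.669 mm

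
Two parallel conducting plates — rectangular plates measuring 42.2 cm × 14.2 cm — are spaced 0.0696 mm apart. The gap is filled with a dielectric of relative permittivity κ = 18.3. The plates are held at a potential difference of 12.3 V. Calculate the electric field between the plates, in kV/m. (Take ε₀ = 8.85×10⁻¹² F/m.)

E ≈ 177 kV/m

E = V/d = 12.3 / 6.96×10⁻⁵ = 1.77×10⁵ V/m.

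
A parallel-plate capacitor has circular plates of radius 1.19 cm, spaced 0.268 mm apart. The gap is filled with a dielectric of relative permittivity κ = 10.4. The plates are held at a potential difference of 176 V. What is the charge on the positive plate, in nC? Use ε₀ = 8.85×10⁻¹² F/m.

Q ≈ 26.9 nC

A = π(1.19 cm)² = 4.45×10⁻⁴ m².
C = κε₀A/d = 10.4 × 8.85×10⁻¹² × 4.45×10⁻⁴ / 2.68×10⁻⁴ = 1.53×10⁻¹⁰ F.
Q = CV = 1.53×10⁻¹⁰ × 176 = 2.69×10⁻⁸ C.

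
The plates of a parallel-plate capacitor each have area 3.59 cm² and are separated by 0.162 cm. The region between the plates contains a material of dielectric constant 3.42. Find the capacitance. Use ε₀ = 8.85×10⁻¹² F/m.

A = 3.59 cm² = 3.59×10⁻⁴ m².
C = κε₀A/d = 3.42 × 8.85×10⁻¹² × 3.59×10⁻⁴ / 1.62×10⁻³ = 6.71×10⁻¹² F.

6.71 pF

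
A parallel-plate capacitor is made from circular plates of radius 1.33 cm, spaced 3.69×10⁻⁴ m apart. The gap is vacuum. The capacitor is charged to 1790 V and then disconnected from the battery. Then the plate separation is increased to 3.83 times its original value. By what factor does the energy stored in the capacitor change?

Isolated ⇒ Q is held fixed.
C₂ = 0.261 C₁ and U = Q²/(2C), so U₂/U₁ = C₁/C₂ = 3.83.

U₂/U₁ ≈ 3.83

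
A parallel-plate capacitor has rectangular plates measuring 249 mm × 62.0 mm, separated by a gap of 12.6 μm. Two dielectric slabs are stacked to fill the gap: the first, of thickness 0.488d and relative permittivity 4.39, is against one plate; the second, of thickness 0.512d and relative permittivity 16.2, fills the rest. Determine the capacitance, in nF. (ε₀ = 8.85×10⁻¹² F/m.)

C ≈ 76.0 nF

A = 249 × 62.0 mm² = 1.54×10⁻² m².
Stacked slabs ⇒ two capacitors in series, each with the full plate area.
C₁ = κ₁ε₀A/d₁ = 4.39 × 8.85×10⁻¹² × 1.54×10⁻² / 6.15×10⁻⁶ = 9.75×10⁻⁸ F.
C₂ = κ₂ε₀A/d₂ = 16.2 × 8.85×10⁻¹² × 1.54×10⁻² / 6.45×10⁻⁶ = 3.43×10⁻⁷ F.
C = (1/C₁ + 1/C₂)⁻¹ = 7.60×10⁻⁸ F.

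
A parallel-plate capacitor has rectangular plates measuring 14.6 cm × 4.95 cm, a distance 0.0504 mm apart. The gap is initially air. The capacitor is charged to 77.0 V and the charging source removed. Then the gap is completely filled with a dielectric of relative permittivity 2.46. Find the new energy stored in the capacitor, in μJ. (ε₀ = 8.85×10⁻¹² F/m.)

1.53 μJ

A = 14.6 × 4.95 cm² = 7.23×10⁻³ m².
Initially C₁ = ε₀A/d = 8.85×10⁻¹² × 7.23×10⁻³ / 5.04×10⁻⁵ = 1.27×10⁻⁹ F.
U₁ = 3.76×10⁻⁶ J.
Isolated ⇒ Q is held fixed. C₂ = 2.46 C₁ and U = Q²/(2C), so U₂/U₁ = C₁/C₂ = 0.407.
U₂ = 0.407 × 3.76×10⁻⁶ = 1.53×10⁻⁶ J.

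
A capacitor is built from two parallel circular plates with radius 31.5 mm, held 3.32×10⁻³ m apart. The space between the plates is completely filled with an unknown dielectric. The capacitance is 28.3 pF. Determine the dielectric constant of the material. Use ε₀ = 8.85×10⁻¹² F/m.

κ ≈ 3.41

A = π(31.5 mm)² = 3.12×10⁻³ m².
κ = Cd/(ε₀A) = 2.83×10⁻¹¹ × 3.32×10⁻³ / (8.85×10⁻¹² × 3.12×10⁻³) = 3.41.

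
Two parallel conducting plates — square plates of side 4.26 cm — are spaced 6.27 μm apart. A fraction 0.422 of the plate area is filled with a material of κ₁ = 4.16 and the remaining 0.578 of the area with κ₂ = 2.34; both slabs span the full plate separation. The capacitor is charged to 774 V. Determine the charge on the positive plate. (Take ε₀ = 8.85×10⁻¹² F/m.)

A = (4.26 cm)² = 1.81×10⁻³ m².
Side-by-side slabs ⇒ two capacitors in parallel, each spanning the full gap.
C₁ = κ₁ε₀A₁/d = 4.16 × 8.85×10⁻¹² × 7.66×10⁻⁴ / 6.27×10⁻⁶ = 4.50×10⁻⁹ F.
C₂ = κ₂ε₀A₂/d = 2.34 × 8.85×10⁻¹² × 1.05×10⁻³ / 6.27×10⁻⁶ = 3.46×10⁻⁹ F.
C = C₁ + C₂ = 7.96×10⁻⁹ F.
Q = CV = 7.96×10⁻⁹ × 774 = 6.16×10⁻⁶ C.

Q ≈ 6.16 μC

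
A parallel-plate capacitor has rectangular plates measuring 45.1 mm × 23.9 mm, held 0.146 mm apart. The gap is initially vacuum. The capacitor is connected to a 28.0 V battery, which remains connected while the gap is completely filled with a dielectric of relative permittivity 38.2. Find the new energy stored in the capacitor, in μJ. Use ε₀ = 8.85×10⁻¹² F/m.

U ≈ 0.978 μJ

A = 45.1 × 23.9 mm² = 1.08×10⁻³ m².
Initially C₁ = ε₀A/d = 8.85×10⁻¹² × 1.08×10⁻³ / 1.46×10⁻⁴ = 6.53×10⁻¹¹ F.
U₁ = 2.56×10⁻⁸ J.
Battery connected ⇒ V is held fixed. C₂ = 38.2 C₁ and U = ½CV², so U₂/U₁ = C₂/C₁ = 38.2.
U₂ = 38.2 × 2.56×10⁻⁸ = 9.78×10⁻⁷ J.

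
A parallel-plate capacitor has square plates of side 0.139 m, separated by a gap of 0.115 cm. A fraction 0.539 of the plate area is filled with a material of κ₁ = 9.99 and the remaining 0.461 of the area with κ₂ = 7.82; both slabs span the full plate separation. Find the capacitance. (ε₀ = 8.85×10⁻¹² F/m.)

C ≈ 1.34 nF

A = (0.139 m)² = 1.93×10⁻² m².
Side-by-side slabs ⇒ two capacitors in parallel, each spanning the full gap.
C₁ = κ₁ε₀A₁/d = 9.99 × 8.85×10⁻¹² × 1.04×10⁻² / 1.15×10⁻³ = 8.01×10⁻¹⁰ F.
C₂ = κ₂ε₀A₂/d = 7.82 × 8.85×10⁻¹² × 8.91×10⁻³ / 1.15×10⁻³ = 5.36×10⁻¹⁰ F.
C = C₁ + C₂ = 1.34×10⁻⁹ F.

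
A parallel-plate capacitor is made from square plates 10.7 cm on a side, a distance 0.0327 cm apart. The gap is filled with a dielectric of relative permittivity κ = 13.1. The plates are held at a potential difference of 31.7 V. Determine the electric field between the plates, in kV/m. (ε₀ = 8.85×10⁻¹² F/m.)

96.9 kV/m

E = V/d = 31.7 / 3.27×10⁻⁴ = 9.69×10⁴ V/m.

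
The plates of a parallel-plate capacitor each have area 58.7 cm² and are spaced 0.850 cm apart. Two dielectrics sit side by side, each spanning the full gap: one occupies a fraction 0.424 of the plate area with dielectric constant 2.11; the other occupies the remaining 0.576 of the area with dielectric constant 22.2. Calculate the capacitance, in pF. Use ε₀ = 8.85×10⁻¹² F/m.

83.6 pF

A = 58.7 cm² = 5.87×10⁻³ m².
Side-by-side slabs ⇒ two capacitors in parallel, each spanning the full gap.
C₁ = κ₁ε₀A₁/d = 2.11 × 8.85×10⁻¹² × 2.49×10⁻³ / 8.50×10⁻³ = 5.47×10⁻¹² F.
C₂ = κ₂ε₀A₂/d = 22.2 × 8.85×10⁻¹² × 3.38×10⁻³ / 8.50×10⁻³ = 7.82×10⁻¹¹ F.
C = C₁ + C₂ = 8.36×10⁻¹¹ F.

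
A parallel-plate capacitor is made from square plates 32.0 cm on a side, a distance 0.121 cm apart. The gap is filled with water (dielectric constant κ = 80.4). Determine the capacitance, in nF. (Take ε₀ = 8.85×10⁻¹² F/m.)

A = (32.0 cm)² = 0.102 m².
C = κε₀A/d = 80.4 × 8.85×10⁻¹² × 0.102 / 1.21×10⁻³ = 6.02×10⁻⁸ F.

60.2 nF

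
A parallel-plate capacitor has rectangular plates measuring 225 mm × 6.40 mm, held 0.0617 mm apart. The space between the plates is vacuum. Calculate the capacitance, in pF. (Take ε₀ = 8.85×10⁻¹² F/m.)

C ≈ 207 pF

A = 225 × 6.40 mm² = 1.44×10⁻³ m².
C = ε₀A/d = 8.85×10⁻¹² × 1.44×10⁻³ / 6.17×10⁻⁵ = 2.07×10⁻¹⁰ F.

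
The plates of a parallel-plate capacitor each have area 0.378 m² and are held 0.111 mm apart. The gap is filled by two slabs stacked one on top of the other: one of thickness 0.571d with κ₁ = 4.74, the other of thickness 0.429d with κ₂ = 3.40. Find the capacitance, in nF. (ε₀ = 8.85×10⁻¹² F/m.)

Stacked slabs ⇒ two capacitors in series, each with the full plate area.
C₁ = κ₁ε₀A/d₁ = 4.74 × 8.85×10⁻¹² × 0.378 / 6.34×10⁻⁵ = 2.50×10⁻⁷ F.
C₂ = κ₂ε₀A/d₂ = 3.40 × 8.85×10⁻¹² × 0.378 / 4.76×10⁻⁵ = 2.39×10⁻⁷ F.
C = (1/C₁ + 1/C₂)⁻¹ = 1.22×10⁻⁷ F.

C ≈ 122 nF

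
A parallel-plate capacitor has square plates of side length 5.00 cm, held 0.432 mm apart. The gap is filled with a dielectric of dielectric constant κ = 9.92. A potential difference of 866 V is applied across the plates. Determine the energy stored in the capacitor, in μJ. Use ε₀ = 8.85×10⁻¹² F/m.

A = (5.00 cm)² = 2.50×10⁻³ m².
C = κε₀A/d = 9.92 × 8.85×10⁻¹² × 2.50×10⁻³ / 4.32×10⁻⁴ = 5.08×10⁻¹⁰ F.
U = ½CV² = ½ × 5.08×10⁻¹⁰ × (866)² = 1.91×10⁻⁴ J.

191 μJ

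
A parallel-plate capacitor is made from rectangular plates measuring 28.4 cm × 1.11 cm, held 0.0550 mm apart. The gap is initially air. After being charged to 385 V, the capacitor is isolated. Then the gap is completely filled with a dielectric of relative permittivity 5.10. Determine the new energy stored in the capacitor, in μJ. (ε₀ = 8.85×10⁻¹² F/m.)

A = 28.4 × 1.11 cm² = 3.15×10⁻³ m².
Initially C₁ = ε₀A/d = 8.85×10⁻¹² × 3.15×10⁻³ / 5.50×10⁻⁵ = 5.07×10⁻¹⁰ F.
U₁ = 3.76×10⁻⁵ J.
Isolated ⇒ Q is held fixed. C₂ = 5.10 C₁ and U = Q²/(2C), so U₂/U₁ = C₁/C₂ = 0.196.
U₂ = 0.196 × 3.76×10⁻⁵ = 7.37×10⁻⁶ J.

U ≈ 7.37 μJ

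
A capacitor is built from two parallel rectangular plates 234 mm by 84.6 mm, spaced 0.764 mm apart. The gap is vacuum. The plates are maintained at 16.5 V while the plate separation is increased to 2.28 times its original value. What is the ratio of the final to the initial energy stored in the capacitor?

0.439

Battery connected ⇒ V is held fixed.
C₂ = 0.439 C₁ and U = ½CV², so U₂/U₁ = C₂/C₁ = 0.439.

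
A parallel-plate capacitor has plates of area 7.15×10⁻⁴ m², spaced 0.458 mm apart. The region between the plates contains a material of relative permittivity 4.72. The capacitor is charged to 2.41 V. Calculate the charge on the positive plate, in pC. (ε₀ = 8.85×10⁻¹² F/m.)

Q ≈ 157 pC

C = κε₀A/d = 4.72 × 8.85×10⁻¹² × 7.15×10⁻⁴ / 4.58×10⁻⁴ = 6.52×10⁻¹¹ F.
Q = CV = 6.52×10⁻¹¹ × 2.41 = 1.57×10⁻¹⁰ C.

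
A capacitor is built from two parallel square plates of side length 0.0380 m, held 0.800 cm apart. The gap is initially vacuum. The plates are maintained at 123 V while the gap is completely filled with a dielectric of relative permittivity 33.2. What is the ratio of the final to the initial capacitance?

C = κε₀A/d scales with κ, so C₂/C₁ = κ = 33.2.

33.2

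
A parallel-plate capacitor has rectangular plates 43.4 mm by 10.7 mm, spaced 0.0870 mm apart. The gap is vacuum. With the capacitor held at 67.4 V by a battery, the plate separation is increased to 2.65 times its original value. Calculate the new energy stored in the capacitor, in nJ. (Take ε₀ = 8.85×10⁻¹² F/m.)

A = 43.4 × 10.7 mm² = 4.64×10⁻⁴ m².
Initially C₁ = ε₀A/d = 8.85×10⁻¹² × 4.64×10⁻⁴ / 8.70×10⁻⁵ = 4.72×10⁻¹¹ F.
U₁ = 1.07×10⁻⁷ J.
Battery connected ⇒ V is held fixed. C₂ = 0.377 C₁ and U = ½CV², so U₂/U₁ = C₂/C₁ = 0.377.
U₂ = 0.377 × 1.07×10⁻⁷ = 4.05×10⁻⁸ J.

40.5 nJ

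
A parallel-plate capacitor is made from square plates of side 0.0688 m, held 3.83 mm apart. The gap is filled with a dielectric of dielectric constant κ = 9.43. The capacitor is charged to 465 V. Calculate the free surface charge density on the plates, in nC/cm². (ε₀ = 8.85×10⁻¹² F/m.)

A = (0.0688 m)² = 4.73×10⁻³ m².
C = κε₀A/d = 9.43 × 8.85×10⁻¹² × 4.73×10⁻³ / 3.83×10⁻³ = 1.03×10⁻¹⁰ F.
σ = Q/A = CV/A = 1.03×10⁻¹⁰ × 465 / 4.73×10⁻³ = 1.01×10⁻⁵ C/m².

1.01 nC/cm²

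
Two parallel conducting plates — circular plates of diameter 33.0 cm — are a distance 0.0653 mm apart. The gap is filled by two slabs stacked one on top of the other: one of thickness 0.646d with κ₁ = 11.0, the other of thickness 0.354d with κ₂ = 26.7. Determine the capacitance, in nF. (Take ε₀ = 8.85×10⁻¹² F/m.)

A = π(33.0/2 cm)² = 8.55×10⁻² m².
Stacked slabs ⇒ two capacitors in series, each with the full plate area.
C₁ = κ₁ε₀A/d₁ = 11.0 × 8.85×10⁻¹² × 8.55×10⁻² / 4.22×10⁻⁵ = 1.97×10⁻⁷ F.
C₂ = κ₂ε₀A/d₂ = 26.7 × 8.85×10⁻¹² × 8.55×10⁻² / 2.31×10⁻⁵ = 8.74×10⁻⁷ F.
C = (1/C₁ + 1/C₂)⁻¹ = 1.61×10⁻⁷ F.

161 nF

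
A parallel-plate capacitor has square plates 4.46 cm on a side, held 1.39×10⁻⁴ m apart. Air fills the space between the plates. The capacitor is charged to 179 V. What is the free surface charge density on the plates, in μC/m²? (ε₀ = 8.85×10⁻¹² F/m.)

σ ≈ 11.4 μC/m²

A = (4.46 cm)² = 1.99×10⁻³ m².
C = ε₀A/d = 8.85×10⁻¹² × 1.99×10⁻³ / 1.39×10⁻⁴ = 1.27×10⁻¹⁰ F.
σ = Q/A = CV/A = 1.27×10⁻¹⁰ × 179 / 1.99×10⁻³ = 1.14×10⁻⁵ C/m².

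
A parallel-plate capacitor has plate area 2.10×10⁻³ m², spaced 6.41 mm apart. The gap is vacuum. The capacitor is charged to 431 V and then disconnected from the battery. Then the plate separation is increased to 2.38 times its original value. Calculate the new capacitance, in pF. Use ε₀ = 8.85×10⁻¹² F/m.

C ≈ 1.22 pF

Initially C₁ = ε₀A/d = 8.85×10⁻¹² × 2.10×10⁻³ / 6.41×10⁻³ = 2.90×10⁻¹² F.
C = ε₀A/d scales as 1/d, so C₂/C₁ = d₁/d₂ = 1/2.38 = 0.420.
C₂ = 0.420 × 2.90×10⁻¹² = 1.22×10⁻¹² F.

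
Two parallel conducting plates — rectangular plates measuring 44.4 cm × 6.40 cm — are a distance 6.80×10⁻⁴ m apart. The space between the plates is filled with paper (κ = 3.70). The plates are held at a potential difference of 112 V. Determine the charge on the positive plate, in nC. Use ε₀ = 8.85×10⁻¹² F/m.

Q ≈ 153 nC

A = 44.4 × 6.40 cm² = 2.84×10⁻² m².
C = κε₀A/d = 3.70 × 8.85×10⁻¹² × 2.84×10⁻² / 6.80×10⁻⁴ = 1.37×10⁻⁹ F.
Q = CV = 1.37×10⁻⁹ × 112 = 1.53×10⁻⁷ C.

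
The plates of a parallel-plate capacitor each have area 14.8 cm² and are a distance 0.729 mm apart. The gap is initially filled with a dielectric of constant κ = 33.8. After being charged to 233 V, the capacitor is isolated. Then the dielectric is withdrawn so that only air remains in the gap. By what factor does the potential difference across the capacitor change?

V₂/V₁ ≈ 33.8

Isolated ⇒ Q is held fixed.
C₂ = 0.0296 C₁ and V = Q/C, so V₂/V₁ = C₁/C₂ = 33.8.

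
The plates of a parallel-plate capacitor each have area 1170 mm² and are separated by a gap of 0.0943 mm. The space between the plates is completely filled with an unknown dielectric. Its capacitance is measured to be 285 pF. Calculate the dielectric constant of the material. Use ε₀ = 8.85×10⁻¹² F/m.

2.60

A = 1170 mm² = 1.17×10⁻³ m².
κ = Cd/(ε₀A) = 2.85×10⁻¹⁰ × 9.43×10⁻⁵ / (8.85×10⁻¹² × 1.17×10⁻³) = 2.60.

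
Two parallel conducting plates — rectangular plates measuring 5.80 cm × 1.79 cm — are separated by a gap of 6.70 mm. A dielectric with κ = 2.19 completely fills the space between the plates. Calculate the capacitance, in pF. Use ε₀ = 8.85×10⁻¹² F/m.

A = 5.80 × 1.79 cm² = 1.04×10⁻³ m².
C = κε₀A/d = 2.19 × 8.85×10⁻¹² × 1.04×10⁻³ / 6.70×10⁻³ = 3.00×10⁻¹² F.

C ≈ 3.00 pF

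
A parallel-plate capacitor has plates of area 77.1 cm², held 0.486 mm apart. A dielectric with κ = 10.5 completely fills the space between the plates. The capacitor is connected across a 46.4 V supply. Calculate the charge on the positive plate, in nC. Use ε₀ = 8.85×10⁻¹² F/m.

Q ≈ 68.4 nC

A = 77.1 cm² = 7.71×10⁻³ m².
C = κε₀A/d = 10.5 × 8.85×10⁻¹² × 7.71×10⁻³ / 4.86×10⁻⁴ = 1.47×10⁻⁹ F.
Q = CV = 1.47×10⁻⁹ × 46.4 = 6.84×10⁻⁸ C.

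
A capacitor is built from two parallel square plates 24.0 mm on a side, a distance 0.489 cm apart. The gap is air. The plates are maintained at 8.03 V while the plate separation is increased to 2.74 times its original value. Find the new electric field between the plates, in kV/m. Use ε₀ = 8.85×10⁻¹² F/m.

A = (24.0 mm)² = 5.76×10⁻⁴ m².
Initially C₁ = ε₀A/d = 8.85×10⁻¹² × 5.76×10⁻⁴ / 4.89×10⁻³ = 1.04×10⁻¹² F.
E₁ = 1.64×10³ V/m.
Battery connected ⇒ V is held fixed. E = V/d, so E₂/E₁ = d₁/d₂ = 0.365.
E₂ = 0.365 × 1.64×10³ = 5.99×10² V/m.

E ≈ 0.599 kV/m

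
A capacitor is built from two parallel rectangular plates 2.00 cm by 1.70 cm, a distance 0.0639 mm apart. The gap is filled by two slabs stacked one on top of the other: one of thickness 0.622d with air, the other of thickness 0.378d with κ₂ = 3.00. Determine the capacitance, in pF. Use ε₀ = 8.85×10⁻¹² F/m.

A = 2.00 × 1.70 cm² = 3.40×10⁻⁴ m².
Stacked slabs ⇒ two capacitors in series, each with the full plate area.
C₁ = κ₁ε₀A/d₁ = 1.00 × 8.85×10⁻¹² × 3.40×10⁻⁴ / 3.97×10⁻⁵ = 7.57×10⁻¹¹ F.
C₂ = κ₂ε₀A/d₂ = 3.00 × 8.85×10⁻¹² × 3.40×10⁻⁴ / 2.42×10⁻⁵ = 3.74×10⁻¹⁰ F.
C = (1/C₁ + 1/C₂)⁻¹ = 6.30×10⁻¹¹ F.

63.0 pF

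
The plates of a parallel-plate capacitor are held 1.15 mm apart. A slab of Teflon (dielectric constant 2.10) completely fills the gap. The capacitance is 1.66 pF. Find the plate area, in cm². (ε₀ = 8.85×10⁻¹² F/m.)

A ≈ 1.03 cm²

A = Cd/(κε₀) = 1.66×10⁻¹² × 1.15×10⁻³ / (2.10 × 8.85×10⁻¹²) = 1.03×10⁻⁴ m².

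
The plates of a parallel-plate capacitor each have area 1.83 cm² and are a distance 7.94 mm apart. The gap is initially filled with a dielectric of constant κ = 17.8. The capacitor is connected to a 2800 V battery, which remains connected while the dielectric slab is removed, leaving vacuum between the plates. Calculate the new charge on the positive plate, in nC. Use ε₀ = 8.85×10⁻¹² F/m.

Q ≈ 0.571 nC

A = 1.83 cm² = 1.83×10⁻⁴ m².
Initially C₁ = κε₀A/d = 17.8 × 8.85×10⁻¹² × 1.83×10⁻⁴ / 7.94×10⁻³ = 3.63×10⁻¹² F.
Q₁ = 1.02×10⁻⁸ C.
Battery connected ⇒ V is held fixed. C₂ = 0.0562 C₁ and Q = CV, so Q₂/Q₁ = C₂/C₁ = 0.0562.
Q₂ = 0.0562 × 1.02×10⁻⁸ = 5.71×10⁻¹⁰ C.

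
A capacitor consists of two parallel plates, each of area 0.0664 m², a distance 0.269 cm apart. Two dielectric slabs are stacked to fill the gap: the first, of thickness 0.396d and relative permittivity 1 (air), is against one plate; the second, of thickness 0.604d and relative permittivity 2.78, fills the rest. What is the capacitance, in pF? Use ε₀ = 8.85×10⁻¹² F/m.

C ≈ 356 pF

Stacked slabs ⇒ two capacitors in series, each with the full plate area.
C₁ = κ₁ε₀A/d₁ = 1.00 × 8.85×10⁻¹² × 6.64×10⁻² / 1.07×10⁻³ = 5.52×10⁻¹⁰ F.
C₂ = κ₂ε₀A/d₂ = 2.78 × 8.85×10⁻¹² × 6.64×10⁻² / 1.62×10⁻³ = 1.01×10⁻⁹ F.
C = (1/C₁ + 1/C₂)⁻¹ = 3.56×10⁻¹⁰ F.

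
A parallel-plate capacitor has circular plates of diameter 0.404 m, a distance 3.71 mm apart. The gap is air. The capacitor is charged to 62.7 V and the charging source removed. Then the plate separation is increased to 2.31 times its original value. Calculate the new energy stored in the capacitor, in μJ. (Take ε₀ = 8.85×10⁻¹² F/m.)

U ≈ 1.39 μJ

A = π(0.404/2 m)² = 0.128 m².
Initially C₁ = ε₀A/d = 8.85×10⁻¹² × 0.128 / 3.71×10⁻³ = 3.06×10⁻¹⁰ F.
U₁ = 6.01×10⁻⁷ J.
Isolated ⇒ Q is held fixed. C₂ = 0.433 C₁ and U = Q²/(2C), so U₂/U₁ = C₁/C₂ = 2.31.
U₂ = 2.31 × 6.01×10⁻⁷ = 1.39×10⁻⁶ J.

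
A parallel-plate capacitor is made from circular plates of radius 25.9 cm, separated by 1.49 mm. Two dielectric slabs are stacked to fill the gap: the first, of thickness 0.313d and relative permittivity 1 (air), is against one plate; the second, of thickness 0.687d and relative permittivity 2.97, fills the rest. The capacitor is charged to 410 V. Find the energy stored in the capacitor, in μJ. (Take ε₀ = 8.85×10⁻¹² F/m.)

A = π(25.9 cm)² = 0.211 m².
Stacked slabs ⇒ two capacitors in series, each with the full plate area.
C₁ = κ₁ε₀A/d₁ = 1.00 × 8.85×10⁻¹² × 0.211 / 4.66×10⁻⁴ = 4.00×10⁻⁹ F.
C₂ = κ₂ε₀A/d₂ = 2.97 × 8.85×10⁻¹² × 0.211 / 1.02×10⁻³ = 5.41×10⁻⁹ F.
C = (1/C₁ + 1/C₂)⁻¹ = 2.30×10⁻⁹ F.
U = ½CV² = ½ × 2.30×10⁻⁹ × (410)² = 1.93×10⁻⁴ J.

U ≈ 193 μJ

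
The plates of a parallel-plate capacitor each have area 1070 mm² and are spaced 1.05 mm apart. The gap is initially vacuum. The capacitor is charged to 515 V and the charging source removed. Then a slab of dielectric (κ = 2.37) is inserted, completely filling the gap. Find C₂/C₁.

C = κε₀A/d scales with κ, so C₂/C₁ = κ = 2.37.

C₂/C₁ ≈ 2.37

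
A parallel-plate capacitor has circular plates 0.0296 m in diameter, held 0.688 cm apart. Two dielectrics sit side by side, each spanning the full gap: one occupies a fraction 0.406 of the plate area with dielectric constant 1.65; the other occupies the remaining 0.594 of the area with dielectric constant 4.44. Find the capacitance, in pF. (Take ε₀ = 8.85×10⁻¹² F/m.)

C ≈ 2.93 pF

A = π(0.0296/2 m)² = 6.88×10⁻⁴ m².
Side-by-side slabs ⇒ two capacitors in parallel, each spanning the full gap.
C₁ = κ₁ε₀A₁/d = 1.65 × 8.85×10⁻¹² × 2.79×10⁻⁴ / 6.88×10⁻³ = 5.93×10⁻¹³ F.
C₂ = κ₂ε₀A₂/d = 4.44 × 8.85×10⁻¹² × 4.09×10⁻⁴ / 6.88×10⁻³ = 2.33×10⁻¹² F.
C = C₁ + C₂ = 2.93×10⁻¹² F.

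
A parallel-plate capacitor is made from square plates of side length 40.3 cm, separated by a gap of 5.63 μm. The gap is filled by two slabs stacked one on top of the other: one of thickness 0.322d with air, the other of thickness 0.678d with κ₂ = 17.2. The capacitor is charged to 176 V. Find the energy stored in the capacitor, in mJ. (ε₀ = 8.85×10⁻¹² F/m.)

10.9 mJ

A = (40.3 cm)² = 0.162 m².
Stacked slabs ⇒ two capacitors in series, each with the full plate area.
C₁ = κ₁ε₀A/d₁ = 1.00 × 8.85×10⁻¹² × 0.162 / 1.81×10⁻⁶ = 7.93×10⁻⁷ F.
C₂ = κ₂ε₀A/d₂ = 17.2 × 8.85×10⁻¹² × 0.162 / 3.82×10⁻⁶ = 6.48×10⁻⁶ F.
C = (1/C₁ + 1/C₂)⁻¹ = 7.06×10⁻⁷ F.
U = ½CV² = ½ × 7.06×10⁻⁷ × (176)² = 1.09×10⁻² J.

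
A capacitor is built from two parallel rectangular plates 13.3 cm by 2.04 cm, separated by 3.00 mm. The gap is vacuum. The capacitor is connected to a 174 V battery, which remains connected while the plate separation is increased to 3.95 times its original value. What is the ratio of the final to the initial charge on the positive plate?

Battery connected ⇒ V is held fixed.
C₂ = 0.253 C₁ and Q = CV, so Q₂/Q₁ = C₂/C₁ = 0.253.

Q₂/Q₁ ≈ 0.253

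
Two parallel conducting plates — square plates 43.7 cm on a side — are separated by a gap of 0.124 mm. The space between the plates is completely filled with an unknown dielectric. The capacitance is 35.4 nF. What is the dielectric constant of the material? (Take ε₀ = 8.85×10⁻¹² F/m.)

A = (43.7 cm)² = 0.191 m².
κ = Cd/(ε₀A) = 3.54×10⁻⁸ × 1.24×10⁻⁴ / (8.85×10⁻¹² × 0.191) = 2.60.

κ ≈ 2.60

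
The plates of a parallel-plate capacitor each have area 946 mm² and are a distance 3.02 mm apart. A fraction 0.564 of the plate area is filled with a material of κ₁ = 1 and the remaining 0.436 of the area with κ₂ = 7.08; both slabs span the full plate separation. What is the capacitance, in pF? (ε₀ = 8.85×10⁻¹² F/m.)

A = 946 mm² = 9.46×10⁻⁴ m².
Side-by-side slabs ⇒ two capacitors in parallel, each spanning the full gap.
C₁ = κ₁ε₀A₁/d = 1.00 × 8.85×10⁻¹² × 5.34×10⁻⁴ / 3.02×10⁻³ = 1.56×10⁻¹² F.
C₂ = κ₂ε₀A₂/d = 7.08 × 8.85×10⁻¹² × 4.12×10⁻⁴ / 3.02×10⁻³ = 8.56×10⁻¹² F.
C = C₁ + C₂ = 1.01×10⁻¹¹ F.

10.1 pF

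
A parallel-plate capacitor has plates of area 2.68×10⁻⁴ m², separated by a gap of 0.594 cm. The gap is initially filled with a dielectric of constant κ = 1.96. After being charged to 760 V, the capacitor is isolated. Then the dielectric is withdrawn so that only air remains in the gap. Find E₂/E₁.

Isolated ⇒ Q is held fixed.
V₂ = Q/C₂ = V₁/0.510; E = V/d, so E₂/E₁ = (V₂/V₁)(d₁/d₂) = 1.96.

E₂/E₁ ≈ 1.96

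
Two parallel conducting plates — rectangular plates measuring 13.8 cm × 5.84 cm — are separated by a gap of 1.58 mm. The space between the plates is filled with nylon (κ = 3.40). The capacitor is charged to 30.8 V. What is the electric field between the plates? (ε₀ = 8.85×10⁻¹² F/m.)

E ≈ 19.5 V/mm

E = V/d = 30.8 / 1.58×10⁻³ = 1.95×10⁴ V/m.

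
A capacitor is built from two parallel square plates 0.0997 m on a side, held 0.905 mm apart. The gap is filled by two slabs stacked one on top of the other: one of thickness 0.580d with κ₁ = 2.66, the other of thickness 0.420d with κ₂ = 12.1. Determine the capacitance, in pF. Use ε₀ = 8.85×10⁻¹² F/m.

385 pF

A = (0.0997 m)² = 9.94×10⁻³ m².
Stacked slabs ⇒ two capacitors in series, each with the full plate area.
C₁ = κ₁ε₀A/d₁ = 2.66 × 8.85×10⁻¹² × 9.94×10⁻³ / 5.25×10⁻⁴ = 4.46×10⁻¹⁰ F.
C₂ = κ₂ε₀A/d₂ = 12.1 × 8.85×10⁻¹² × 9.94×10⁻³ / 3.80×10⁻⁴ = 2.80×10⁻⁹ F.
C = (1/C₁ + 1/C₂)⁻¹ = 3.85×10⁻¹⁰ F.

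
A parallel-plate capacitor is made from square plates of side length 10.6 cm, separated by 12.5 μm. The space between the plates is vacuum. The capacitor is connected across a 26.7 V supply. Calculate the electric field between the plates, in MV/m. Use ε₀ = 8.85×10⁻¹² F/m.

2.14 MV/m

E = V/d = 26.7 / 1.25×10⁻⁵ = 2.14×10⁶ V/m.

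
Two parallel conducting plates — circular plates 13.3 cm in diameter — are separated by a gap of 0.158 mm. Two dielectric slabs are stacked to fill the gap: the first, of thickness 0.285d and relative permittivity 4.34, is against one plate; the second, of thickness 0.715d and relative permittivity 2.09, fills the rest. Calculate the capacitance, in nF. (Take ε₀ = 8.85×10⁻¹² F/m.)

A = π(13.3/2 cm)² = 1.39×10⁻² m².
Stacked slabs ⇒ two capacitors in series, each with the full plate area.
C₁ = κ₁ε₀A/d₁ = 4.34 × 8.85×10⁻¹² × 1.39×10⁻² / 4.50×10⁻⁵ = 1.19×10⁻⁸ F.
C₂ = κ₂ε₀A/d₂ = 2.09 × 8.85×10⁻¹² × 1.39×10⁻² / 1.13×10⁻⁴ = 2.27×10⁻⁹ F.
C = (1/C₁ + 1/C₂)⁻¹ = 1.91×10⁻⁹ F.

C ≈ 1.91 nF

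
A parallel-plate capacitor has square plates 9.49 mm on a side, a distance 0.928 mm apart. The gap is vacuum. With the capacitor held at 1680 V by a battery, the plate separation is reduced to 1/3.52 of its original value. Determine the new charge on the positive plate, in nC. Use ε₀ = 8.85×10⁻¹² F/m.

Q ≈ 5.08 nC

A = (9.49 mm)² = 9.01×10⁻⁵ m².
Initially C₁ = ε₀A/d = 8.85×10⁻¹² × 9.01×10⁻⁵ / 9.28×10⁻⁴ = 8.59×10⁻¹³ F.
Q₁ = 1.44×10⁻⁹ C.
Battery connected ⇒ V is held fixed. C₂ = 3.52 C₁ and Q = CV, so Q₂/Q₁ = C₂/C₁ = 3.52.
Q₂ = 3.52 × 1.44×10⁻⁹ = 5.08×10⁻⁹ C.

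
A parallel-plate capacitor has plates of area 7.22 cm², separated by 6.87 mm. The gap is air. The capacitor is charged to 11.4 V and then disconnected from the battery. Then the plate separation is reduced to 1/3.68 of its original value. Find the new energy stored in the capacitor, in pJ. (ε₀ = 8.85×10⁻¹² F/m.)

A = 7.22 cm² = 7.22×10⁻⁴ m².
Initially C₁ = ε₀A/d = 8.85×10⁻¹² × 7.22×10⁻⁴ / 6.87×10⁻³ = 9.30×10⁻¹³ F.
U₁ = 6.04×10⁻¹¹ J.
Isolated ⇒ Q is held fixed. C₂ = 3.68 C₁ and U = Q²/(2C), so U₂/U₁ = C₁/C₂ = 0.272.
U₂ = 0.272 × 6.04×10⁻¹¹ = 1.64×10⁻¹¹ J.

16.4 pJ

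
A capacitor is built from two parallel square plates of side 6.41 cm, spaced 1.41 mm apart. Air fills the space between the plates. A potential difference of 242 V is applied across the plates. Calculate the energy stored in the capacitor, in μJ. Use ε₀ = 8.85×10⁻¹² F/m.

U ≈ 0.755 μJ

A = (6.41 cm)² = 4.11×10⁻³ m².
C = ε₀A/d = 8.85×10⁻¹² × 4.11×10⁻³ / 1.41×10⁻³ = 2.58×10⁻¹¹ F.
U = ½CV² = ½ × 2.58×10⁻¹¹ × (242)² = 7.55×10⁻⁷ J.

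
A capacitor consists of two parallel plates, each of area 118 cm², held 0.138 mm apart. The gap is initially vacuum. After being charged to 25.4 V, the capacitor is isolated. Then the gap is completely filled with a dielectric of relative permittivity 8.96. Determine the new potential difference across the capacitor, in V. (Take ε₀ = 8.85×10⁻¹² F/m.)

V ≈ 2.83 V

A = 118 cm² = 1.18×10⁻² m².
Initially C₁ = ε₀A/d = 8.85×10⁻¹² × 1.18×10⁻² / 1.38×10⁻⁴ = 7.57×10⁻¹⁰ F.
V₁ = 25.4 V.
Isolated ⇒ Q is held fixed. C₂ = 8.96 C₁ and V = Q/C, so V₂/V₁ = C₁/C₂ = 0.112.
V₂ = 0.112 × 25.4 = 2.83 V.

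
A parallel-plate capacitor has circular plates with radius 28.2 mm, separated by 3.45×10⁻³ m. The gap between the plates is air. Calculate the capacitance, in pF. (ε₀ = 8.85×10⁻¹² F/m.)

A = π(28.2 mm)² = 2.50×10⁻³ m².
C = ε₀A/d = 8.85×10⁻¹² × 2.50×10⁻³ / 3.45×10⁻³ = 6.41×10⁻¹² F.

C ≈ 6.41 pF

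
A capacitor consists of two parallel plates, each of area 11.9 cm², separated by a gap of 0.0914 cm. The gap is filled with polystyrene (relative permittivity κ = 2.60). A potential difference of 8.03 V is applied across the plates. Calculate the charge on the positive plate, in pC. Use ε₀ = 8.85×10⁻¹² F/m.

Q ≈ 241 pC

A = 11.9 cm² = 1.19×10⁻³ m².
C = κε₀A/d = 2.60 × 8.85×10⁻¹² × 1.19×10⁻³ / 9.14×10⁻⁴ = 3.00×10⁻¹¹ F.
Q = CV = 3.00×10⁻¹¹ × 8.03 = 2.41×10⁻¹⁰ C.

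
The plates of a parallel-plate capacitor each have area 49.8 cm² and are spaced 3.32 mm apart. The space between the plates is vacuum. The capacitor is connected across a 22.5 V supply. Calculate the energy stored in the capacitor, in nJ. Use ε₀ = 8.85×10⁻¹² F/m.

A = 49.8 cm² = 4.98×10⁻³ m².
C = ε₀A/d = 8.85×10⁻¹² × 4.98×10⁻³ / 3.32×10⁻³ = 1.33×10⁻¹¹ F.
U = ½CV² = ½ × 1.33×10⁻¹¹ × (22.5)² = 3.36×10⁻⁹ J.

U ≈ 3.36 nJ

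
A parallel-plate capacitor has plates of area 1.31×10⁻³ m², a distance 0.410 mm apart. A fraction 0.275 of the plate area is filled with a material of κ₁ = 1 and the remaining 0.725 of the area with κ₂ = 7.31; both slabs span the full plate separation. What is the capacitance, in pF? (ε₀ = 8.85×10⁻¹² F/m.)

Side-by-side slabs ⇒ two capacitors in parallel, each spanning the full gap.
C₁ = κ₁ε₀A₁/d = 1.00 × 8.85×10⁻¹² × 3.60×10⁻⁴ / 4.10×10⁻⁴ = 7.78×10⁻¹² F.
C₂ = κ₂ε₀A₂/d = 7.31 × 8.85×10⁻¹² × 9.50×10⁻⁴ / 4.10×10⁻⁴ = 1.50×10⁻¹⁰ F.
C = C₁ + C₂ = 1.58×10⁻¹⁰ F.

158 pF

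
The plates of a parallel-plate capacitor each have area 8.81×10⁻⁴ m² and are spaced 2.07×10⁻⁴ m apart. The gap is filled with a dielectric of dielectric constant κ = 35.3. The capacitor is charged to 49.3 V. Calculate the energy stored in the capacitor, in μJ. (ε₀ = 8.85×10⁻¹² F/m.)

C = κε₀A/d = 35.3 × 8.85×10⁻¹² × 8.81×10⁻⁴ / 2.07×10⁻⁴ = 1.33×10⁻⁹ F.
U = ½CV² = ½ × 1.33×10⁻⁹ × (49.3)² = 1.62×10⁻⁶ J.

1.62 μJ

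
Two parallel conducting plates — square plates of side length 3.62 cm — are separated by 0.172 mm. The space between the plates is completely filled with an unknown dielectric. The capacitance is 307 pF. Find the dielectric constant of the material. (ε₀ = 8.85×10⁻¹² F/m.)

4.55

A = (3.62 cm)² = 1.31×10⁻³ m².
κ = Cd/(ε₀A) = 3.07×10⁻¹⁰ × 1.72×10⁻⁴ / (8.85×10⁻¹² × 1.31×10⁻³) = 4.55.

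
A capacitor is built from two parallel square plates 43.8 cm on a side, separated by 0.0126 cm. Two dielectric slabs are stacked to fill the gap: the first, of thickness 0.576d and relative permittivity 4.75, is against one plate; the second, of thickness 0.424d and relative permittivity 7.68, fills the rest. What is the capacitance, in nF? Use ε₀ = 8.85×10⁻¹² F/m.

A = (43.8 cm)² = 0.192 m².
Stacked slabs ⇒ two capacitors in series, each with the full plate area.
C₁ = κ₁ε₀A/d₁ = 4.75 × 8.85×10⁻¹² × 0.192 / 7.26×10⁻⁵ = 1.11×10⁻⁷ F.
C₂ = κ₂ε₀A/d₂ = 7.68 × 8.85×10⁻¹² × 0.192 / 5.34×10⁻⁵ = 2.44×10⁻⁷ F.
C = (1/C₁ + 1/C₂)⁻¹ = 7.64×10⁻⁸ F.

76.4 nF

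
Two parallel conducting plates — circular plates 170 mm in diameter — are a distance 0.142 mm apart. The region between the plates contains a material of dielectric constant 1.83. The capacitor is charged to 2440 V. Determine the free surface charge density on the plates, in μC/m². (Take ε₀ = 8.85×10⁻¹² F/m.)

σ ≈ 278 μC/m²

A = π(170/2 mm)² = 2.27×10⁻² m².
C = κε₀A/d = 1.83 × 8.85×10⁻¹² × 2.27×10⁻² / 1.42×10⁻⁴ = 2.59×10⁻⁹ F.
σ = Q/A = CV/A = 2.59×10⁻⁹ × 2440 / 2.27×10⁻² = 2.78×10⁻⁴ C/m².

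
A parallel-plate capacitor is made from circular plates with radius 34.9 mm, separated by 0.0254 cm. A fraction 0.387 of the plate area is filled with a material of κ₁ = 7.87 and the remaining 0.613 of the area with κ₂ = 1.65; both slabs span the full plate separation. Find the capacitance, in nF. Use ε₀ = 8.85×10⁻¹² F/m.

C ≈ 0.541 nF

A = π(34.9 mm)² = 3.83×10⁻³ m².
Side-by-side slabs ⇒ two capacitors in parallel, each spanning the full gap.
C₁ = κ₁ε₀A₁/d = 7.87 × 8.85×10⁻¹² × 1.48×10⁻³ / 2.54×10⁻⁴ = 4.06×10⁻¹⁰ F.
C₂ = κ₂ε₀A₂/d = 1.65 × 8.85×10⁻¹² × 2.35×10⁻³ / 2.54×10⁻⁴ = 1.35×10⁻¹⁰ F.
C = C₁ + C₂ = 5.41×10⁻¹⁰ F.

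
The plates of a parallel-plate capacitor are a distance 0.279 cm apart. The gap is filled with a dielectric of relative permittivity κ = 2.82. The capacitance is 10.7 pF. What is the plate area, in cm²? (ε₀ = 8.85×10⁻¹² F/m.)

12.0 cm²

A = Cd/(κε₀) = 1.07×10⁻¹¹ × 2.79×10⁻³ / (2.82 × 8.85×10⁻¹²) = 1.20×10⁻³ m².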